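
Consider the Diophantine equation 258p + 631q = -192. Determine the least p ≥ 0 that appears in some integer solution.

gcd(631, 258):
  631 = 2*258 + 115
  258 = 2*115 + 28
  115 = 4*28 + 3
  28 = 9*3 + 1
  3 = 3*1
so gcd(631, 258) = 1.
1 divides -192, so solutions exist.
Back-substitute for Bézout coefficients:
  1 = 28 - 9*3
  ... = 258*(203) + 631*(-83)
Scale by -192/1 = -192: (p₀, q₀) = (-38976, 15936).
General solution: p = -38976 + 631t, q = 15936 - 258t for integer t.
p ≥ 0: smallest is -38976 mod 631 = 146 (at t = 62), with q = -60.

146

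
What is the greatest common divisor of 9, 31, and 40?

gcd(31, 9):
  31 = 3×9 + 4
  9 = 2×4 + 1
  4 = 4×1
so gcd(31, 9) = 1.
gcd(1, 40) = 1.

1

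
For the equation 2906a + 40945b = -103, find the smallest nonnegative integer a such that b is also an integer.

gcd(40945, 2906) = 1  (40945 = 14*2906 + 261, 2906 = 11*261 + 35, 261 = 7*35 + 16, 35 = 2*16 + 3, 16 = 5*3 + 1, 3 = 3*1).
1 divides -103, so solutions exist.
Back-substituting, 2906*(-12864) + 40945*(913) = 1.
Scale by -103/1 = -103: (a₀, b₀) = (1324992, -94039).
General solution: a = 1324992 + 40945t, b = -94039 - 2906t for integer t.
a ≥ 0: smallest is 1324992 mod 40945 = 14752 (at t = -32), with b = -1047.

14752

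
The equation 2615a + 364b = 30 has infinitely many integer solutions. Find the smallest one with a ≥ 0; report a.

gcd(2615, 364):
  2615 = 7·364 + 67
  364 = 5·67 + 29
  67 = 2·29 + 9
  29 = 3·9 + 2
  9 = 4·2 + 1
  2 = 2·1
so gcd(2615, 364) = 1.
1 divides 30, so solutions exist.
Back-substitute for Bézout coefficients:
  1 = 9 - 4·2
  ... = 2615·(163) + 364·(-1171)
Scale by 30/1 = 30: (a₀, b₀) = (4890, -35130).
General solution: a = 4890 + 364t, b = -35130 - 2615t for integer t.
a ≥ 0: smallest is 4890 mod 364 = 158 (at t = -13), with b = -1135.

158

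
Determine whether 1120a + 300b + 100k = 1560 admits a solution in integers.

yes

gcd(1120, 300):
  1120 = 3*300 + 220
  300 = 1*220 + 80
  220 = 2*80 + 60
  80 = 1*60 + 20
  60 = 3*20
so gcd(1120, 300) = 20.
gcd(20, 100) = 20.
20 divides 1560, so integer solutions exist.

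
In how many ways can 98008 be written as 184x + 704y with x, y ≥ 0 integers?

6

gcd(704, 184) = 8  (704 = 3·184 + 152, 184 = 1·152 + 32, 152 = 4·32 + 24, 32 = 1·24 + 8, 24 = 3·8).
Back-substituting, 184·(23) + 704·(-6) = 8.
Scale by 12251: one solution is (281773, -73506). Reduce x mod 88: (85, 117).
General: x = 85 + 88t, y = 117 - 23t.
x ≥ 0 ⇒ t ≥ 0; y ≥ 0 ⇒ t ≤ 5. So t ∈ [0, 5]: 6 solutions.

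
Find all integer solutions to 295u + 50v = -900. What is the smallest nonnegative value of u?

0

gcd(295, 50) = 5.
5 divides -900, so solutions exist.
By Bézout, 295×(-1) + 50×(6) = 5.
Scale by -900/5 = -180: (u₀, v₀) = (180, -1080).
General solution: u = 180 + 10t, v = -1080 - 59t for integer t.
u ≥ 0: smallest is 180 mod 10 = 0 (at t = -18), with v = -18.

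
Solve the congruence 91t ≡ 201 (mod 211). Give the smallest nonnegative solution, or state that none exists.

88

gcd(211, 91) = 1.
1 divides 201, so solutions exist.
By Bézout, 91×(-51) + 211×(22) = 1.
So 91×(-51) ≡ 1 (mod 211); multiply by 201: t ≡ -10251 (mod 211).
Smallest nonnegative: t = -10251 mod 211 = 88.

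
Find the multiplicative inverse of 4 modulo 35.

gcd(35, 4):
  35 = 8·4 + 3
  4 = 1·3 + 1
  3 = 3·1
so gcd(35, 4) = 1.
Back-substitute for Bézout coefficients:
  1 = 4 - 1·3
  ... = 4·(9) + 35·(-1)
So 4·9 ≡ 1 (mod 35), and 9 mod 35 = 9.

9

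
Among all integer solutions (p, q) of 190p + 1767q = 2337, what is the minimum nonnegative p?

gcd(1767, 190) = 19  (1767 = 9*190 + 57, 190 = 3*57 + 19, 57 = 3*19).
19 divides 2337, so solutions exist.
Back-substituting, 190*(28) + 1767*(-3) = 19.
Scale by 2337/19 = 123: (p₀, q₀) = (3444, -369).
General solution: p = 3444 + 93t, q = -369 - 10t for integer t.
p ≥ 0: smallest is 3444 mod 93 = 3 (at t = -37), with q = 1.

3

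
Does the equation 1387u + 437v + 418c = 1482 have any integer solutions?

yes

gcd(1387, 437) = 19  (1387 = 3×437 + 76, 437 = 5×76 + 57, 76 = 1×57 + 19, 57 = 3×19).
gcd(19, 418) = 19.
19 divides 1482, so integer solutions exist.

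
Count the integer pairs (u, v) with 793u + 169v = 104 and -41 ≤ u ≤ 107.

gcd(793, 169) = 13  (793 = 4*169 + 117, 169 = 1*117 + 52, 117 = 2*52 + 13, 52 = 4*13).
Back-substituting, 793*(3) + 169*(-14) = 13.
Scale by 8: particular solution (24, -112); reduce u mod 13: (11, -51).
General solution: u = 11 + 13t, v = -51 - 61t for integer t.
-41 ≤ 11 + 13t ≤ 107 gives t ∈ [-4, 7], which is 12 values.

12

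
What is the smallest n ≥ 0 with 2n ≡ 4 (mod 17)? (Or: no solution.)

2

gcd(17, 2) = 1  (17 = 8*2 + 1, 2 = 2*1).
1 divides 4, so solutions exist.
Back-substituting, 2*(-8) + 17*(1) = 1.
So 2*(-8) ≡ 1 (mod 17); multiply by 4: n ≡ -32 (mod 17).
Smallest nonnegative: n = -32 mod 17 = 2.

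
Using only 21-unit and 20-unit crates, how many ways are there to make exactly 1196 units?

Need nonnegative integers with 21j + 20k = 1196.
gcd(21, 20) = 1, and 21·(1) + 20·(-1) = 1.
So (j₀, k₀) = (1196, -1196); general j = 1196 + 20t, k = -1196 - 21t.
j ≥ 0 ⇒ t ≥ -59; k ≥ 0 ⇒ t ≤ -57. That's 3 values of t.

3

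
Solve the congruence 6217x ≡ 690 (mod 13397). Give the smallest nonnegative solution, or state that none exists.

gcd(13397, 6217) = 1  (13397 = 2×6217 + 963, 6217 = 6×963 + 439, 963 = 2×439 + 85, 439 = 5×85 + 14, 85 = 6×14 + 1, 14 = 14×1).
1 divides 690, so solutions exist.
Back-substituting, 6217×(-946) + 13397×(439) = 1.
So 6217×(-946) ≡ 1 (mod 13397); multiply by 690: x ≡ -652740 (mod 13397).
Smallest nonnegative: x = -652740 mod 13397 = 3713.

3713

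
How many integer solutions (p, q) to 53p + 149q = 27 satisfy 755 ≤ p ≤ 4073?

23

gcd(149, 53) = 1  (149 = 2·53 + 43, 53 = 1·43 + 10, 43 = 4·10 + 3, 10 = 3·3 + 1, 3 = 3·1).
Back-substituting, 53·(45) + 149·(-16) = 1.
Scale by 27: particular solution (1215, -432); reduce p mod 149: (23, -8).
General solution: p = 23 + 149t, q = -8 - 53t for integer t.
755 ≤ 23 + 149t ≤ 4073 gives t ∈ [5, 27], which is 23 values.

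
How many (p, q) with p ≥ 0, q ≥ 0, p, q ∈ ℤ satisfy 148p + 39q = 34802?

gcd(148, 39):
  148 = 3·39 + 31
  39 = 1·31 + 8
  31 = 3·8 + 7
  8 = 1·7 + 1
  7 = 7·1
so gcd(148, 39) = 1.
Back-substitute for Bézout coefficients:
  1 = 8 - 1·7
  ... = 148·(-5) + 39·(19)
Scale by 34802: one solution is (-174010, 661238). Reduce p mod 39: (8, 862).
General: p = 8 + 39t, q = 862 - 148t.
p ≥ 0 ⇒ t ≥ 0; q ≥ 0 ⇒ t ≤ 5. So t ∈ [0, 5]: 6 solutions.

6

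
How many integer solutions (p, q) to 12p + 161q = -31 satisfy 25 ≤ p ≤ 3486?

gcd(161, 12):
  161 = 13×12 + 5
  12 = 2×5 + 2
  5 = 2×2 + 1
  2 = 2×1
so gcd(161, 12) = 1.
Back-substitute for Bézout coefficients:
  1 = 5 - 2×2
  ... = 12×(-67) + 161×(5)
Scale by -31: particular solution (2077, -155); reduce p mod 161: (145, -11).
General solution: p = 145 + 161t, q = -11 - 12t for integer t.
25 ≤ 145 + 161t ≤ 3486 gives t ∈ [0, 20], which is 21 values.

21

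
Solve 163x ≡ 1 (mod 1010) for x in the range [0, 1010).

gcd(1010, 163):
  1010 = 6·163 + 32
  163 = 5·32 + 3
  32 = 10·3 + 2
  3 = 1·2 + 1
  2 = 2·1
so gcd(1010, 163) = 1.
Back-substitute for Bézout coefficients:
  1 = 3 - 1·2
  ... = 163·(347) + 1010·(-56)
So 163·347 ≡ 1 (mod 1010), and 347 mod 1010 = 347.

347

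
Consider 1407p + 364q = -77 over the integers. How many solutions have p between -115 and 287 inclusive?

8

gcd(1407, 364) = 7  (1407 = 3*364 + 315, 364 = 1*315 + 49, 315 = 6*49 + 21, 49 = 2*21 + 7, 21 = 3*7).
Back-substituting, 1407*(-15) + 364*(58) = 7.
Scale by -11: particular solution (165, -638); reduce p mod 52: (9, -35).
General solution: p = 9 + 52t, q = -35 - 201t for integer t.
-115 ≤ 9 + 52t ≤ 287 gives t ∈ [-2, 5], which is 8 values.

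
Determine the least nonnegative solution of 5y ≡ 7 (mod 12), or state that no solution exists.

gcd(12, 5) = 1.
1 divides 7, so solutions exist.
By Bézout, 5*(5) + 12*(-2) = 1.
So 5*(5) ≡ 1 (mod 12); multiply by 7: y ≡ 35 (mod 12).
Smallest nonnegative: y = 35 mod 12 = 11.

11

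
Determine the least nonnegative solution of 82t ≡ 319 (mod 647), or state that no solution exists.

gcd(647, 82) = 1.
1 divides 319, so solutions exist.
By Bézout, 82*(-71) + 647*(9) = 1.
So 82*(-71) ≡ 1 (mod 647); multiply by 319: t ≡ -22649 (mod 647).
Smallest nonnegative: t = -22649 mod 647 = 643.

643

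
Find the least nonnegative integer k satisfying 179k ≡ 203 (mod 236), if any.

gcd(236, 179) = 1.
1 divides 203, so solutions exist.
By Bézout, 179·(-29) + 236·(22) = 1.
So 179·(-29) ≡ 1 (mod 236); multiply by 203: k ≡ -5887 (mod 236).
Smallest nonnegative: k = -5887 mod 236 = 13.

13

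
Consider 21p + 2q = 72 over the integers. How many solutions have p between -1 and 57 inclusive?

29

gcd(21, 2):
  21 = 10·2 + 1
  2 = 2·1
so gcd(21, 2) = 1.
Back-substitute for Bézout coefficients:
  1 = 21 - 10·2
  ... = 21·(1) + 2·(-10)
Scale by 72: particular solution (72, -720); reduce p mod 2: (0, 36).
General solution: p = 0 + 2t, q = 36 - 21t for integer t.
-1 ≤ 0 + 2t ≤ 57 gives t ∈ [0, 28], which is 29 values.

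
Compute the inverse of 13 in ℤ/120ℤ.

37

gcd(120, 13) = 1  (120 = 9*13 + 3, 13 = 4*3 + 1, 3 = 3*1).
Back-substituting, 13*(37) + 120*(-4) = 1.
So 13*37 ≡ 1 (mod 120), and 37 mod 120 = 37.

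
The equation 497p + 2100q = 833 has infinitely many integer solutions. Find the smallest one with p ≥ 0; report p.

gcd(2100, 497):
  2100 = 4×497 + 112
  497 = 4×112 + 49
  112 = 2×49 + 14
  49 = 3×14 + 7
  14 = 2×7
so gcd(2100, 497) = 7.
7 divides 833, so solutions exist.
Back-substitute for Bézout coefficients:
  7 = 49 - 3×14
  ... = 497×(131) + 2100×(-31)
Scale by 833/7 = 119: (p₀, q₀) = (15589, -3689).
General solution: p = 15589 + 300t, q = -3689 - 71t for integer t.
p ≥ 0: smallest is 15589 mod 300 = 289 (at t = -51), with q = -68.

289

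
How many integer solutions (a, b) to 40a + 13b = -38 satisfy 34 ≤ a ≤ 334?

23

gcd(40, 13) = 1  (40 = 3·13 + 1, 13 = 13·1).
Back-substituting, 40·(1) + 13·(-3) = 1.
Scale by -38: particular solution (-38, 114); reduce a mod 13: (1, -6).
General solution: a = 1 + 13t, b = -6 - 40t for integer t.
34 ≤ 1 + 13t ≤ 334 gives t ∈ [3, 25], which is 23 values.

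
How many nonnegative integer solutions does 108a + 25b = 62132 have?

gcd(108, 25) = 1  (108 = 4·25 + 8, 25 = 3·8 + 1, 8 = 8·1).
Back-substituting, 108·(-3) + 25·(13) = 1.
Scale by 62132: one solution is (-186396, 807716). Reduce a mod 25: (4, 2468).
General: a = 4 + 25t, b = 2468 - 108t.
a ≥ 0 ⇒ t ≥ 0; b ≥ 0 ⇒ t ≤ 22. So t ∈ [0, 22]: 23 solutions.

23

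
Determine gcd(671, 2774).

gcd(2774, 671):
  2774 = 4×671 + 90
  671 = 7×90 + 41
  90 = 2×41 + 8
  41 = 5×8 + 1
  8 = 8×1
so gcd(2774, 671) = 1.

1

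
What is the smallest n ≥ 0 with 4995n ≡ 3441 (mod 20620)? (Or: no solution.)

gcd(20620, 4995) = 5  (20620 = 4·4995 + 640, 4995 = 7·640 + 515, 640 = 1·515 + 125, 515 = 4·125 + 15, 125 = 8·15 + 5, 15 = 3·5).
5 does not divide 3441, so the congruence has no solution.

no solution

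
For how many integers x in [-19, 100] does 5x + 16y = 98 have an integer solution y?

gcd(16, 5) = 1  (16 = 3·5 + 1, 5 = 5·1).
Back-substituting, 5·(-3) + 16·(1) = 1.
Scale by 98: particular solution (-294, 98); reduce x mod 16: (10, 3).
General solution: x = 10 + 16t, y = 3 - 5t for integer t.
-19 ≤ 10 + 16t ≤ 100 gives t ∈ [-1, 5], which is 7 values.

7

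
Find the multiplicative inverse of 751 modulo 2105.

gcd(2105, 751) = 1.
By Bézout, 751*(-384) + 2105*(137) = 1.
So 751*-384 ≡ 1 (mod 2105), and -384 mod 2105 = 1721.

1721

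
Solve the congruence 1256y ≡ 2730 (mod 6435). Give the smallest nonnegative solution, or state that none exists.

1365

gcd(6435, 1256) = 1  (6435 = 5·1256 + 155, 1256 = 8·155 + 16, 155 = 9·16 + 11, 16 = 1·11 + 5, 11 = 2·5 + 1, 5 = 5·1).
1 divides 2730, so solutions exist.
Back-substituting, 1256·(-1204) + 6435·(235) = 1.
So 1256·(-1204) ≡ 1 (mod 6435); multiply by 2730: y ≡ -3286920 (mod 6435).
Smallest nonnegative: y = -3286920 mod 6435 = 1365.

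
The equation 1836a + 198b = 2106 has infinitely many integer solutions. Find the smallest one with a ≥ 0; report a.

6

gcd(1836, 198):
  1836 = 9*198 + 54
  198 = 3*54 + 36
  54 = 1*36 + 18
  36 = 2*18
so gcd(1836, 198) = 18.
18 divides 2106, so solutions exist.
Back-substitute for Bézout coefficients:
  18 = 54 - 1*36
  ... = 1836*(4) + 198*(-37)
Scale by 2106/18 = 117: (a₀, b₀) = (468, -4329).
General solution: a = 468 + 11t, b = -4329 - 102t for integer t.
a ≥ 0: smallest is 468 mod 11 = 6 (at t = -42), with b = -45.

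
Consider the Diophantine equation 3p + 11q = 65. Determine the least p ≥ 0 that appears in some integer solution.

7

gcd(11, 3) = 1  (11 = 3×3 + 2, 3 = 1×2 + 1, 2 = 2×1).
1 divides 65, so solutions exist.
Back-substituting, 3×(4) + 11×(-1) = 1.
Scale by 65/1 = 65: (p₀, q₀) = (260, -65).
General solution: p = 260 + 11t, q = -65 - 3t for integer t.
p ≥ 0: smallest is 260 mod 11 = 7 (at t = -23), with q = 4.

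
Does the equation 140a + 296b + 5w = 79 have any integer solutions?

gcd(296, 140):
  296 = 2*140 + 16
  140 = 8*16 + 12
  16 = 1*12 + 4
  12 = 3*4
so gcd(296, 140) = 4.
gcd(4, 5) = 1.
1 divides 79, so integer solutions exist.

yes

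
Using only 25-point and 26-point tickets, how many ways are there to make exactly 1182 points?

2

Need nonnegative integers with 25j + 26k = 1182.
gcd(25, 26) = 1, and 25·(-1) + 26·(1) = 1.
So (j₀, k₀) = (-1182, 1182); general j = -1182 + 26t, k = 1182 - 25t.
j ≥ 0 ⇒ t ≥ 46; k ≥ 0 ⇒ t ≤ 47. That's 2 values of t.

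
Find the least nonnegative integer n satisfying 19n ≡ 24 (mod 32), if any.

gcd(32, 19):
  32 = 1*19 + 13
  19 = 1*13 + 6
  13 = 2*6 + 1
  6 = 6*1
so gcd(32, 19) = 1.
1 divides 24, so solutions exist.
Back-substitute for Bézout coefficients:
  1 = 13 - 2*6
  ... = 19*(-5) + 32*(3)
So 19*(-5) ≡ 1 (mod 32); multiply by 24: n ≡ -120 (mod 32).
Smallest nonnegative: n = -120 mod 32 = 8.

8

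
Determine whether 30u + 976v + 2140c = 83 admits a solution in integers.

gcd(976, 30) = 2  (976 = 32·30 + 16, 30 = 1·16 + 14, 16 = 1·14 + 2, 14 = 7·2).
gcd(2, 2140) = 2.
2 does not divide 83 (remainder 1), so no integer solutions.

no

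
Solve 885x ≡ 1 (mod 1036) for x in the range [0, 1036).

789

gcd(1036, 885) = 1  (1036 = 1×885 + 151, 885 = 5×151 + 130, 151 = 1×130 + 21, 130 = 6×21 + 4, 21 = 5×4 + 1, 4 = 4×1).
Back-substituting, 885×(-247) + 1036×(211) = 1.
So 885×-247 ≡ 1 (mod 1036), and -247 mod 1036 = 789.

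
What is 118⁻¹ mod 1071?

gcd(1071, 118) = 1.
By Bézout, 118×(118) + 1071×(-13) = 1.
So 118×118 ≡ 1 (mod 1071), and 118 mod 1071 = 118.

118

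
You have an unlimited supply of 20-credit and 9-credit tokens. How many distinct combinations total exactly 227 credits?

2

Need nonnegative integers with 20j + 9k = 227.
gcd(20, 9) = 1, and 20·(-4) + 9·(9) = 1.
So (j₀, k₀) = (-908, 2043); general j = -908 + 9t, k = 2043 - 20t.
j ≥ 0 ⇒ t ≥ 101; k ≥ 0 ⇒ t ≤ 102. That's 2 values of t.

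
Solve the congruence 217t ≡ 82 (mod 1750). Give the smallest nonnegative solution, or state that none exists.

no solution

gcd(1750, 217) = 7.
7 does not divide 82, so the congruence has no solution.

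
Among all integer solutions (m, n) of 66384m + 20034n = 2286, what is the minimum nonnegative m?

gcd(66384, 20034):
  66384 = 3·20034 + 6282
  20034 = 3·6282 + 1188
  6282 = 5·1188 + 342
  1188 = 3·342 + 162
  342 = 2·162 + 18
  162 = 9·18
so gcd(66384, 20034) = 18.
18 divides 2286, so solutions exist.
Back-substitute for Bézout coefficients:
  18 = 342 - 2·162
  ... = 66384·(118) + 20034·(-391)
Scale by 2286/18 = 127: (m₀, n₀) = (14986, -49657).
General solution: m = 14986 + 1113t, n = -49657 - 3688t for integer t.
m ≥ 0: smallest is 14986 mod 1113 = 517 (at t = -13), with n = -1713.

517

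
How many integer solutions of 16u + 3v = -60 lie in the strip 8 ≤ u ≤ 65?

19

gcd(16, 3):
  16 = 5×3 + 1
  3 = 3×1
so gcd(16, 3) = 1.
Back-substitute for Bézout coefficients:
  1 = 16 - 5×3
  ... = 16×(1) + 3×(-5)
Scale by -60: particular solution (-60, 300); reduce u mod 3: (0, -20).
General solution: u = 0 + 3t, v = -20 - 16t for integer t.
8 ≤ 0 + 3t ≤ 65 gives t ∈ [3, 21], which is 19 values.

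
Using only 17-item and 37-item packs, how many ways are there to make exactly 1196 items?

Need nonnegative integers with 17j + 37k = 1196.
gcd(17, 37) = 1, and 17·(-13) + 37·(6) = 1.
So (j₀, k₀) = (-15548, 7176); general j = -15548 + 37t, k = 7176 - 17t.
j ≥ 0 ⇒ t ≥ 421; k ≥ 0 ⇒ t ≤ 422. That's 2 values of t.

2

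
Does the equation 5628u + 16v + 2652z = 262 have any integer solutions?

gcd(5628, 16) = 4  (5628 = 351·16 + 12, 16 = 1·12 + 4, 12 = 3·4).
gcd(4, 2652) = 4.
4 does not divide 262 (remainder 2), so no integer solutions.

no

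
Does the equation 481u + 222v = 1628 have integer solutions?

gcd(481, 222):
  481 = 2*222 + 37
  222 = 6*37
so gcd(481, 222) = 37.
37 divides 1628, so integer solutions exist.

yes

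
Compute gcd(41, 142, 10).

1

gcd(142, 41):
  142 = 3·41 + 19
  41 = 2·19 + 3
  19 = 6·3 + 1
  3 = 3·1
so gcd(142, 41) = 1.
gcd(1, 10) = 1.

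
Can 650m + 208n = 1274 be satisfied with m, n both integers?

gcd(650, 208):
  650 = 3*208 + 26
  208 = 8*26
so gcd(650, 208) = 26.
26 divides 1274, so integer solutions exist.

yes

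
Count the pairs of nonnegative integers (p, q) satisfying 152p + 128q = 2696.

gcd(152, 128) = 8.
By Bézout, 152*(-5) + 128*(6) = 8.
One solution: (11, 8).
General: p = 11 + 16t, q = 8 - 19t.
p ≥ 0 ⇒ t ≥ 0; q ≥ 0 ⇒ t ≤ 0. So t ∈ [0, 0]: 1 solution.

1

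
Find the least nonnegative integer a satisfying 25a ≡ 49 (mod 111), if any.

gcd(111, 25) = 1.
1 divides 49, so solutions exist.
By Bézout, 25*(40) + 111*(-9) = 1.
So 25*(40) ≡ 1 (mod 111); multiply by 49: a ≡ 1960 (mod 111).
Smallest nonnegative: a = 1960 mod 111 = 73.

73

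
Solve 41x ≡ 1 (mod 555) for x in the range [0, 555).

176

gcd(555, 41):
  555 = 13*41 + 22
  41 = 1*22 + 19
  22 = 1*19 + 3
  19 = 6*3 + 1
  3 = 3*1
so gcd(555, 41) = 1.
Back-substitute for Bézout coefficients:
  1 = 19 - 6*3
  ... = 41*(176) + 555*(-13)
So 41*176 ≡ 1 (mod 555), and 176 mod 555 = 176.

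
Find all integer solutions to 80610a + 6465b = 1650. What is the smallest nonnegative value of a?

359

gcd(80610, 6465) = 15.
15 divides 1650, so solutions exist.
By Bézout, 80610*(-32) + 6465*(399) = 15.
Scale by 1650/15 = 110: (a₀, b₀) = (-3520, 43890).
General solution: a = -3520 + 431t, b = 43890 - 5374t for integer t.
a ≥ 0: smallest is -3520 mod 431 = 359 (at t = 9), with b = -4476.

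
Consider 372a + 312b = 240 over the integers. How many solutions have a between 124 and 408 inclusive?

gcd(372, 312):
  372 = 1*312 + 60
  312 = 5*60 + 12
  60 = 5*12
so gcd(372, 312) = 12.
Back-substitute for Bézout coefficients:
  12 = 312 - 5*60
  ... = 372*(-5) + 312*(6)
Scale by 20: particular solution (-100, 120); reduce a mod 26: (4, -4).
General solution: a = 4 + 26t, b = -4 - 31t for integer t.
124 ≤ 4 + 26t ≤ 408 gives t ∈ [5, 15], which is 11 values.

11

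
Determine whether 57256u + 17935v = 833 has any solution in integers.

yes

gcd(57256, 17935) = 17.
17 divides 833, so integer solutions exist.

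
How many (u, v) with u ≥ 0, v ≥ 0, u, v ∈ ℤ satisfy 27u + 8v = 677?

3

gcd(27, 8) = 1.
By Bézout, 27*(3) + 8*(-10) = 1.
One solution: (7, 61).
General: u = 7 + 8t, v = 61 - 27t.
u ≥ 0 ⇒ t ≥ 0; v ≥ 0 ⇒ t ≤ 2. So t ∈ [0, 2]: 3 solutions.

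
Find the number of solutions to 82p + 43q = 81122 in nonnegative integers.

gcd(82, 43) = 1  (82 = 1×43 + 39, 43 = 1×39 + 4, 39 = 9×4 + 3, 4 = 1×3 + 1, 3 = 3×1).
Back-substituting, 82×(-11) + 43×(21) = 1.
Scale by 81122: one solution is (-892342, 1703562). Reduce p mod 43: (37, 1816).
General: p = 37 + 43t, q = 1816 - 82t.
p ≥ 0 ⇒ t ≥ 0; q ≥ 0 ⇒ t ≤ 22. So t ∈ [0, 22]: 23 solutions.

23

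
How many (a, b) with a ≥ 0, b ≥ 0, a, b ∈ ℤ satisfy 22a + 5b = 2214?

gcd(22, 5):
  22 = 4*5 + 2
  5 = 2*2 + 1
  2 = 2*1
so gcd(22, 5) = 1.
Back-substitute for Bézout coefficients:
  1 = 5 - 2*2
  ... = 22*(-2) + 5*(9)
Scale by 2214: one solution is (-4428, 19926). Reduce a mod 5: (2, 434).
General: a = 2 + 5t, b = 434 - 22t.
a ≥ 0 ⇒ t ≥ 0; b ≥ 0 ⇒ t ≤ 19. So t ∈ [0, 19]: 20 solutions.

20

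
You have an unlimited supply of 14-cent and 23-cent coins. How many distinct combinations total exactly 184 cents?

Need nonnegative integers with 14j + 23k = 184.
gcd(14, 23) = 1, and 14·(5) + 23·(-3) = 1.
So (j₀, k₀) = (920, -552); general j = 920 + 23t, k = -552 - 14t.
j ≥ 0 ⇒ t ≥ -40; k ≥ 0 ⇒ t ≤ -40. That's 1 value of t.

1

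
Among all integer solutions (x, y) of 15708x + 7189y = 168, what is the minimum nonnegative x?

692

gcd(15708, 7189) = 7.
7 divides 168, so solutions exist.
By Bézout, 15708×(200) + 7189×(-437) = 7.
Scale by 168/7 = 24: (x₀, y₀) = (4800, -10488).
General solution: x = 4800 + 1027t, y = -10488 - 2244t for integer t.
x ≥ 0: smallest is 4800 mod 1027 = 692 (at t = -4), with y = -1512.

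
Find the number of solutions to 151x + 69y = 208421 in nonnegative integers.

20

gcd(151, 69) = 1.
By Bézout, 151*(16) + 69*(-35) = 1.
One solution: (35, 2944).
General: x = 35 + 69t, y = 2944 - 151t.
x ≥ 0 ⇒ t ≥ 0; y ≥ 0 ⇒ t ≤ 19. So t ∈ [0, 19]: 20 solutions.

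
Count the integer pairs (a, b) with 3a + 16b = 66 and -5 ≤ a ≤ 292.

gcd(16, 3):
  16 = 5*3 + 1
  3 = 3*1
so gcd(16, 3) = 1.
Back-substitute for Bézout coefficients:
  1 = 16 - 5*3
  ... = 3*(-5) + 16*(1)
Scale by 66: particular solution (-330, 66); reduce a mod 16: (6, 3).
General solution: a = 6 + 16t, b = 3 - 3t for integer t.
-5 ≤ 6 + 16t ≤ 292 gives t ∈ [0, 17], which is 18 values.

18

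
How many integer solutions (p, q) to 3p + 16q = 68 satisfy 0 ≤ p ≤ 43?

2

gcd(16, 3) = 1.
By Bézout, 3*(-5) + 16*(1) = 1.
Particular solution: (12, 2).
General solution: p = 12 + 16t, q = 2 - 3t for integer t.
0 ≤ 12 + 16t ≤ 43 gives t ∈ [0, 1], which is 2 values.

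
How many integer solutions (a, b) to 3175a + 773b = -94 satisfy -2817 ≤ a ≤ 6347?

12

gcd(3175, 773) = 1.
By Bézout, 3175×(-149) + 773×(612) = 1.
Particular solution: (92, -378).
General solution: a = 92 + 773t, b = -378 - 3175t for integer t.
-2817 ≤ 92 + 773t ≤ 6347 gives t ∈ [-3, 8], which is 12 values.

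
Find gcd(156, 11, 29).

gcd(156, 11) = 1  (156 = 14*11 + 2, 11 = 5*2 + 1, 2 = 2*1).
gcd(1, 29) = 1.

1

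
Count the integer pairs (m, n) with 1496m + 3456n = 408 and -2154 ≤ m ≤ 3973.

14

gcd(3456, 1496) = 8  (3456 = 2*1496 + 464, 1496 = 3*464 + 104, 464 = 4*104 + 48, 104 = 2*48 + 8, 48 = 6*8).
Back-substituting, 1496*(67) + 3456*(-29) = 8.
Scale by 51: particular solution (3417, -1479); reduce m mod 432: (393, -170).
General solution: m = 393 + 432t, n = -170 - 187t for integer t.
-2154 ≤ 393 + 432t ≤ 3973 gives t ∈ [-5, 8], which is 14 values.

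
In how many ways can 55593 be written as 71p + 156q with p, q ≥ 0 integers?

gcd(156, 71) = 1  (156 = 2*71 + 14, 71 = 5*14 + 1, 14 = 14*1).
Back-substituting, 71*(11) + 156*(-5) = 1.
Scale by 55593: one solution is (611523, -277965). Reduce p mod 156: (3, 355).
General: p = 3 + 156t, q = 355 - 71t.
p ≥ 0 ⇒ t ≥ 0; q ≥ 0 ⇒ t ≤ 5. So t ∈ [0, 5]: 6 solutions.

6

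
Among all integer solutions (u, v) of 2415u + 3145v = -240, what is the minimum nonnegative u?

gcd(3145, 2415) = 5  (3145 = 1×2415 + 730, 2415 = 3×730 + 225, 730 = 3×225 + 55, 225 = 4×55 + 5, 55 = 11×5).
5 divides -240, so solutions exist.
Back-substituting, 2415×(56) + 3145×(-43) = 5.
Scale by -240/5 = -48: (u₀, v₀) = (-2688, 2064).
General solution: u = -2688 + 629t, v = 2064 - 483t for integer t.
u ≥ 0: smallest is -2688 mod 629 = 457 (at t = 5), with v = -351.

457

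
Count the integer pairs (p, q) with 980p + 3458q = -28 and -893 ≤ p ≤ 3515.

18

gcd(3458, 980):
  3458 = 3·980 + 518
  980 = 1·518 + 462
  518 = 1·462 + 56
  462 = 8·56 + 14
  56 = 4·14
so gcd(3458, 980) = 14.
Back-substitute for Bézout coefficients:
  14 = 462 - 8·56
  ... = 980·(60) + 3458·(-17)
Scale by -2: particular solution (-120, 34); reduce p mod 247: (127, -36).
General solution: p = 127 + 247t, q = -36 - 70t for integer t.
-893 ≤ 127 + 247t ≤ 3515 gives t ∈ [-4, 13], which is 18 values.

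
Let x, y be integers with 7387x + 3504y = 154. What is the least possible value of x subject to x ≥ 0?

gcd(7387, 3504):
  7387 = 2·3504 + 379
  3504 = 9·379 + 93
  379 = 4·93 + 7
  93 = 13·7 + 2
  7 = 3·2 + 1
  2 = 2·1
so gcd(7387, 3504) = 1.
1 divides 154, so solutions exist.
Back-substitute for Bézout coefficients:
  1 = 7 - 3·2
  ... = 7387·(1507) + 3504·(-3177)
Scale by 154/1 = 154: (x₀, y₀) = (232078, -489258).
General solution: x = 232078 + 3504t, y = -489258 - 7387t for integer t.
x ≥ 0: smallest is 232078 mod 3504 = 814 (at t = -66), with y = -1716.

814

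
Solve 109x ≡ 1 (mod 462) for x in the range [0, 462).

373

gcd(462, 109):
  462 = 4·109 + 26
  109 = 4·26 + 5
  26 = 5·5 + 1
  5 = 5·1
so gcd(462, 109) = 1.
Back-substitute for Bézout coefficients:
  1 = 26 - 5·5
  ... = 109·(-89) + 462·(21)
So 109·-89 ≡ 1 (mod 462), and -89 mod 462 = 373.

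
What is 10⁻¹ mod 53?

16

gcd(53, 10):
  53 = 5×10 + 3
  10 = 3×3 + 1
  3 = 3×1
so gcd(53, 10) = 1.
Back-substitute for Bézout coefficients:
  1 = 10 - 3×3
  ... = 10×(16) + 53×(-3)
So 10×16 ≡ 1 (mod 53), and 16 mod 53 = 16.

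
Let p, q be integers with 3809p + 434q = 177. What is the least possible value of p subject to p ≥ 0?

gcd(3809, 434) = 1.
1 divides 177, so solutions exist.
By Bézout, 3809·(85) + 434·(-746) = 1.
Scale by 177/1 = 177: (p₀, q₀) = (15045, -132042).
General solution: p = 15045 + 434t, q = -132042 - 3809t for integer t.
p ≥ 0: smallest is 15045 mod 434 = 289 (at t = -34), with q = -2536.

289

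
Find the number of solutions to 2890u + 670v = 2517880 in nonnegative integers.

13

gcd(2890, 670) = 10  (2890 = 4·670 + 210, 670 = 3·210 + 40, 210 = 5·40 + 10, 40 = 4·10).
Back-substituting, 2890·(16) + 670·(-69) = 10.
Scale by 251788: one solution is (4028608, -17373372). Reduce u mod 67: (32, 3620).
General: u = 32 + 67t, v = 3620 - 289t.
u ≥ 0 ⇒ t ≥ 0; v ≥ 0 ⇒ t ≤ 12. So t ∈ [0, 12]: 13 solutions.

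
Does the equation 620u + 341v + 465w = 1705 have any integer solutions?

gcd(620, 341) = 31.
gcd(31, 465) = 31.
31 divides 1705, so integer solutions exist.

yes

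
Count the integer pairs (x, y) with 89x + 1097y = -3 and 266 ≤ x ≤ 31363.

gcd(1097, 89) = 1.
By Bézout, 89×(-530) + 1097×(43) = 1.
Particular solution: (493, -40).
General solution: x = 493 + 1097t, y = -40 - 89t for integer t.
266 ≤ 493 + 1097t ≤ 31363 gives t ∈ [0, 28], which is 29 values.

29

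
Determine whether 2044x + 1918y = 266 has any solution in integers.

gcd(2044, 1918):
  2044 = 1×1918 + 126
  1918 = 15×126 + 28
  126 = 4×28 + 14
  28 = 2×14
so gcd(2044, 1918) = 14.
14 divides 266, so integer solutions exist.

yes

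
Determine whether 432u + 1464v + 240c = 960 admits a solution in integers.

yes

gcd(1464, 432) = 24  (1464 = 3*432 + 168, 432 = 2*168 + 96, 168 = 1*96 + 72, 96 = 1*72 + 24, 72 = 3*24).
gcd(24, 240) = 24.
24 divides 960, so integer solutions exist.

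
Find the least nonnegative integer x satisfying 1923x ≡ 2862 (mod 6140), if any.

gcd(6140, 1923) = 1.
1 divides 2862, so solutions exist.
By Bézout, 1923*(-993) + 6140*(311) = 1.
So 1923*(-993) ≡ 1 (mod 6140); multiply by 2862: x ≡ -2841966 (mod 6140).
Smallest nonnegative: x = -2841966 mod 6140 = 854.

854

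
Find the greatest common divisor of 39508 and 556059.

7

gcd(556059, 39508):
  556059 = 14·39508 + 2947
  39508 = 13·2947 + 1197
  2947 = 2·1197 + 553
  1197 = 2·553 + 91
  553 = 6·91 + 7
  91 = 13·7
so gcd(556059, 39508) = 7.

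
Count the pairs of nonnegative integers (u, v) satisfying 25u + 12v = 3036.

gcd(25, 12):
  25 = 2·12 + 1
  12 = 12·1
so gcd(25, 12) = 1.
Back-substitute for Bézout coefficients:
  1 = 25 - 2·12
  ... = 25·(1) + 12·(-2)
Scale by 3036: one solution is (3036, -6072). Reduce u mod 12: (0, 253).
General: u = 0 + 12t, v = 253 - 25t.
u ≥ 0 ⇒ t ≥ 0; v ≥ 0 ⇒ t ≤ 10. So t ∈ [0, 10]: 11 solutions.

11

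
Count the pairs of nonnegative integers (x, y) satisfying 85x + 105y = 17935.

gcd(105, 85):
  105 = 1×85 + 20
  85 = 4×20 + 5
  20 = 4×5
so gcd(105, 85) = 5.
Back-substitute for Bézout coefficients:
  5 = 85 - 4×20
  ... = 85×(5) + 105×(-4)
Scale by 3587: one solution is (17935, -14348). Reduce x mod 21: (1, 170).
General: x = 1 + 21t, y = 170 - 17t.
x ≥ 0 ⇒ t ≥ 0; y ≥ 0 ⇒ t ≤ 10. So t ∈ [0, 10]: 11 solutions.

11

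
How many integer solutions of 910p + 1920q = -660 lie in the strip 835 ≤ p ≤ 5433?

24

gcd(1920, 910) = 10.
By Bézout, 910×(19) + 1920×(-9) = 10.
Particular solution: (90, -43).
General solution: p = 90 + 192t, q = -43 - 91t for integer t.
835 ≤ 90 + 192t ≤ 5433 gives t ∈ [4, 27], which is 24 values.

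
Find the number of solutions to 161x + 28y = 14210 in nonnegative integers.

gcd(161, 28) = 7.
By Bézout, 161*(-1) + 28*(6) = 7.
One solution: (2, 496).
General: x = 2 + 4t, y = 496 - 23t.
x ≥ 0 ⇒ t ≥ 0; y ≥ 0 ⇒ t ≤ 21. So t ∈ [0, 21]: 22 solutions.

22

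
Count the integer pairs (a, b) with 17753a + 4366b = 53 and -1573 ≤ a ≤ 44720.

gcd(17753, 4366) = 1  (17753 = 4*4366 + 289, 4366 = 15*289 + 31, 289 = 9*31 + 10, 31 = 3*10 + 1, 10 = 10*1).
Back-substituting, 17753*(-423) + 4366*(1720) = 1.
Scale by 53: particular solution (-22419, 91160); reduce a mod 4366: (3777, -15358).
General solution: a = 3777 + 4366t, b = -15358 - 17753t for integer t.
-1573 ≤ 3777 + 4366t ≤ 44720 gives t ∈ [-1, 9], which is 11 values.

11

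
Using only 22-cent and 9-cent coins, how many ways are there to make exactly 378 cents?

Need nonnegative integers with 22j + 9k = 378.
gcd(22, 9) = 1, and 22·(-2) + 9·(5) = 1.
So (j₀, k₀) = (-756, 1890); general j = -756 + 9t, k = 1890 - 22t.
j ≥ 0 ⇒ t ≥ 84; k ≥ 0 ⇒ t ≤ 85. That's 2 values of t.

2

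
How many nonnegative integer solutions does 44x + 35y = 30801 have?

gcd(44, 35) = 1.
By Bézout, 44*(4) + 35*(-5) = 1.
One solution: (4, 875).
General: x = 4 + 35t, y = 875 - 44t.
x ≥ 0 ⇒ t ≥ 0; y ≥ 0 ⇒ t ≤ 19. So t ∈ [0, 19]: 20 solutions.

20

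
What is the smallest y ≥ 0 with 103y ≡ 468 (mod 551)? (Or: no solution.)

gcd(551, 103) = 1.
1 divides 468, so solutions exist.
By Bézout, 103·(107) + 551·(-20) = 1.
So 103·(107) ≡ 1 (mod 551); multiply by 468: y ≡ 50076 (mod 551).
Smallest nonnegative: y = 50076 mod 551 = 486.

486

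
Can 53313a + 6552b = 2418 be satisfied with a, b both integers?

yes

gcd(53313, 6552) = 39.
39 divides 2418, so integer solutions exist.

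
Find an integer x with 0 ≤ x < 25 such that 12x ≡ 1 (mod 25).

23

gcd(25, 12) = 1.
By Bézout, 12·(-2) + 25·(1) = 1.
So 12·-2 ≡ 1 (mod 25), and -2 mod 25 = 23.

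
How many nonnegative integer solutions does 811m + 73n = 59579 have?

1

gcd(811, 73) = 1  (811 = 11×73 + 8, 73 = 9×8 + 1, 8 = 8×1).
Back-substituting, 811×(-9) + 73×(100) = 1.
Scale by 59579: one solution is (-536211, 5957900). Reduce m mod 73: (47, 294).
General: m = 47 + 73t, n = 294 - 811t.
m ≥ 0 ⇒ t ≥ 0; n ≥ 0 ⇒ t ≤ 0. So t ∈ [0, 0]: 1 solution.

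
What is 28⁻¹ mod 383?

gcd(383, 28) = 1.
By Bézout, 28·(-41) + 383·(3) = 1.
So 28·-41 ≡ 1 (mod 383), and -41 mod 383 = 342.

342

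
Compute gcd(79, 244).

gcd(244, 79):
  244 = 3×79 + 7
  79 = 11×7 + 2
  7 = 3×2 + 1
  2 = 2×1
so gcd(244, 79) = 1.

1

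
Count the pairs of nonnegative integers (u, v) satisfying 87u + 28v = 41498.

17

gcd(87, 28) = 1.
By Bézout, 87·(-9) + 28·(28) = 1.
One solution: (10, 1451).
General: u = 10 + 28t, v = 1451 - 87t.
u ≥ 0 ⇒ t ≥ 0; v ≥ 0 ⇒ t ≤ 16. So t ∈ [0, 16]: 17 solutions.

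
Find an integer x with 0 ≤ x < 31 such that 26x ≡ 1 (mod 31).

gcd(31, 26) = 1  (31 = 1×26 + 5, 26 = 5×5 + 1, 5 = 5×1).
Back-substituting, 26×(6) + 31×(-5) = 1.
So 26×6 ≡ 1 (mod 31), and 6 mod 31 = 6.

6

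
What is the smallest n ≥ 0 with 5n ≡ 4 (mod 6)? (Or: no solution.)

2

gcd(6, 5):
  6 = 1*5 + 1
  5 = 5*1
so gcd(6, 5) = 1.
1 divides 4, so solutions exist.
Back-substitute for Bézout coefficients:
  1 = 6 - 1*5
  ... = 5*(-1) + 6*(1)
So 5*(-1) ≡ 1 (mod 6); multiply by 4: n ≡ -4 (mod 6).
Smallest nonnegative: n = -4 mod 6 = 2.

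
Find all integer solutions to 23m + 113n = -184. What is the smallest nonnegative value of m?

gcd(113, 23):
  113 = 4*23 + 21
  23 = 1*21 + 2
  21 = 10*2 + 1
  2 = 2*1
so gcd(113, 23) = 1.
1 divides -184, so solutions exist.
Back-substitute for Bézout coefficients:
  1 = 21 - 10*2
  ... = 23*(-54) + 113*(11)
Scale by -184/1 = -184: (m₀, n₀) = (9936, -2024).
General solution: m = 9936 + 113t, n = -2024 - 23t for integer t.
m ≥ 0: smallest is 9936 mod 113 = 105 (at t = -87), with n = -23.

105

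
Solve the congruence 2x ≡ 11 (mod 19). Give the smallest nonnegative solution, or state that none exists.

15

gcd(19, 2) = 1  (19 = 9*2 + 1, 2 = 2*1).
1 divides 11, so solutions exist.
Back-substituting, 2*(-9) + 19*(1) = 1.
So 2*(-9) ≡ 1 (mod 19); multiply by 11: x ≡ -99 (mod 19).
Smallest nonnegative: x = -99 mod 19 = 15.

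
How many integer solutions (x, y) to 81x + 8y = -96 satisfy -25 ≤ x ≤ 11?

gcd(81, 8) = 1  (81 = 10·8 + 1, 8 = 8·1).
Back-substituting, 81·(1) + 8·(-10) = 1.
Scale by -96: particular solution (-96, 960); reduce x mod 8: (0, -12).
General solution: x = 0 + 8t, y = -12 - 81t for integer t.
-25 ≤ 0 + 8t ≤ 11 gives t ∈ [-3, 1], which is 5 values.

5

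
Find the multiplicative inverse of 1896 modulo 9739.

6806

gcd(9739, 1896):
  9739 = 5·1896 + 259
  1896 = 7·259 + 83
  259 = 3·83 + 10
  83 = 8·10 + 3
  10 = 3·3 + 1
  3 = 3·1
so gcd(9739, 1896) = 1.
Back-substitute for Bézout coefficients:
  1 = 10 - 3·3
  ... = 1896·(-2933) + 9739·(571)
So 1896·-2933 ≡ 1 (mod 9739), and -2933 mod 9739 = 6806.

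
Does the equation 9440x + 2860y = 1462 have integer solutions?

gcd(9440, 2860):
  9440 = 3·2860 + 860
  2860 = 3·860 + 280
  860 = 3·280 + 20
  280 = 14·20
so gcd(9440, 2860) = 20.
20 does not divide 1462 (remainder 2), so no integer solutions.

no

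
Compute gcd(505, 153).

1

gcd(505, 153):
  505 = 3×153 + 46
  153 = 3×46 + 15
  46 = 3×15 + 1
  15 = 15×1
so gcd(505, 153) = 1.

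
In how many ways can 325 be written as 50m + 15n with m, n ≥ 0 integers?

2

gcd(50, 15):
  50 = 3*15 + 5
  15 = 3*5
so gcd(50, 15) = 5.
Back-substitute for Bézout coefficients:
  5 = 50 - 3*15
  ... = 50*(1) + 15*(-3)
Scale by 65: one solution is (65, -195). Reduce m mod 3: (2, 15).
General: m = 2 + 3t, n = 15 - 10t.
m ≥ 0 ⇒ t ≥ 0; n ≥ 0 ⇒ t ≤ 1. So t ∈ [0, 1]: 2 solutions.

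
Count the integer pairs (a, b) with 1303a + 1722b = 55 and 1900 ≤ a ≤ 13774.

gcd(1722, 1303):
  1722 = 1×1303 + 419
  1303 = 3×419 + 46
  419 = 9×46 + 5
  46 = 9×5 + 1
  5 = 5×1
so gcd(1722, 1303) = 1.
Back-substitute for Bézout coefficients:
  1 = 46 - 9×5
  ... = 1303×(337) + 1722×(-255)
Scale by 55: particular solution (18535, -14025); reduce a mod 1722: (1315, -995).
General solution: a = 1315 + 1722t, b = -995 - 1303t for integer t.
1900 ≤ 1315 + 1722t ≤ 13774 gives t ∈ [1, 7], which is 7 values.

7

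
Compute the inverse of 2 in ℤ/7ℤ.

4

gcd(7, 2) = 1.
By Bézout, 2*(-3) + 7*(1) = 1.
So 2*-3 ≡ 1 (mod 7), and -3 mod 7 = 4.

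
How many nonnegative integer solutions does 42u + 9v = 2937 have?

gcd(42, 9) = 3  (42 = 4·9 + 6, 9 = 1·6 + 3, 6 = 2·3).
Back-substituting, 42·(-1) + 9·(5) = 3.
Scale by 979: one solution is (-979, 4895). Reduce u mod 3: (2, 317).
General: u = 2 + 3t, v = 317 - 14t.
u ≥ 0 ⇒ t ≥ 0; v ≥ 0 ⇒ t ≤ 22. So t ∈ [0, 22]: 23 solutions.

23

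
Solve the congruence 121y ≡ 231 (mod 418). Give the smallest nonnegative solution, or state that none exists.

33

gcd(418, 121) = 11  (418 = 3*121 + 55, 121 = 2*55 + 11, 55 = 5*11).
11 divides 231, so solutions exist.
Back-substituting, 121*(7) + 418*(-2) = 11.
So 121*(7) ≡ 11 (mod 418); multiply by 21: y ≡ 147 (mod 38).
Smallest nonnegative: y = 147 mod 38 = 33.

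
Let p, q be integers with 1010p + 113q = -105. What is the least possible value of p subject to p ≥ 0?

15

gcd(1010, 113):
  1010 = 8·113 + 106
  113 = 1·106 + 7
  106 = 15·7 + 1
  7 = 7·1
so gcd(1010, 113) = 1.
1 divides -105, so solutions exist.
Back-substitute for Bézout coefficients:
  1 = 106 - 15·7
  ... = 1010·(16) + 113·(-143)
Scale by -105/1 = -105: (p₀, q₀) = (-1680, 15015).
General solution: p = -1680 + 113t, q = 15015 - 1010t for integer t.
p ≥ 0: smallest is -1680 mod 113 = 15 (at t = 15), with q = -135.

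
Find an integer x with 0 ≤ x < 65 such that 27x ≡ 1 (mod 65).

53

gcd(65, 27):
  65 = 2×27 + 11
  27 = 2×11 + 5
  11 = 2×5 + 1
  5 = 5×1
so gcd(65, 27) = 1.
Back-substitute for Bézout coefficients:
  1 = 11 - 2×5
  ... = 27×(-12) + 65×(5)
So 27×-12 ≡ 1 (mod 65), and -12 mod 65 = 53.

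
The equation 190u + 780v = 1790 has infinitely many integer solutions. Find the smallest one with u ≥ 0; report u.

gcd(780, 190):
  780 = 4*190 + 20
  190 = 9*20 + 10
  20 = 2*10
so gcd(780, 190) = 10.
10 divides 1790, so solutions exist.
Back-substitute for Bézout coefficients:
  10 = 190 - 9*20
  ... = 190*(37) + 780*(-9)
Scale by 1790/10 = 179: (u₀, v₀) = (6623, -1611).
General solution: u = 6623 + 78t, v = -1611 - 19t for integer t.
u ≥ 0: smallest is 6623 mod 78 = 71 (at t = -84), with v = -15.

71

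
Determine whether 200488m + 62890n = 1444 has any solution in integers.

yes

gcd(200488, 62890) = 38  (200488 = 3*62890 + 11818, 62890 = 5*11818 + 3800, 11818 = 3*3800 + 418, 3800 = 9*418 + 38, 418 = 11*38).
38 divides 1444, so integer solutions exist.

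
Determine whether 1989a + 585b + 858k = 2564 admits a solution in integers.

no

gcd(1989, 585):
  1989 = 3·585 + 234
  585 = 2·234 + 117
  234 = 2·117
so gcd(1989, 585) = 117.
gcd(117, 858) = 39.
39 does not divide 2564 (remainder 29), so no integer solutions.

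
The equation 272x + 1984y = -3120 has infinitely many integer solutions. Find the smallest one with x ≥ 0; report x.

25

gcd(1984, 272):
  1984 = 7×272 + 80
  272 = 3×80 + 32
  80 = 2×32 + 16
  32 = 2×16
so gcd(1984, 272) = 16.
16 divides -3120, so solutions exist.
Back-substitute for Bézout coefficients:
  16 = 80 - 2×32
  ... = 272×(-51) + 1984×(7)
Scale by -3120/16 = -195: (x₀, y₀) = (9945, -1365).
General solution: x = 9945 + 124t, y = -1365 - 17t for integer t.
x ≥ 0: smallest is 9945 mod 124 = 25 (at t = -80), with y = -5.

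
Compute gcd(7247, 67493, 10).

gcd(67493, 7247) = 1  (67493 = 9*7247 + 2270, 7247 = 3*2270 + 437, 2270 = 5*437 + 85, 437 = 5*85 + 12, 85 = 7*12 + 1, 12 = 12*1).
gcd(1, 10) = 1.

1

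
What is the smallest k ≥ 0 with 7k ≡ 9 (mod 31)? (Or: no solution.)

19

gcd(31, 7) = 1  (31 = 4*7 + 3, 7 = 2*3 + 1, 3 = 3*1).
1 divides 9, so solutions exist.
Back-substituting, 7*(9) + 31*(-2) = 1.
So 7*(9) ≡ 1 (mod 31); multiply by 9: k ≡ 81 (mod 31).
Smallest nonnegative: k = 81 mod 31 = 19.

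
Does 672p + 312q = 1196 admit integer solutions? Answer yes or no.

gcd(672, 312) = 24  (672 = 2·312 + 48, 312 = 6·48 + 24, 48 = 2·24).
24 does not divide 1196 (remainder 20), so no integer solutions.

no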